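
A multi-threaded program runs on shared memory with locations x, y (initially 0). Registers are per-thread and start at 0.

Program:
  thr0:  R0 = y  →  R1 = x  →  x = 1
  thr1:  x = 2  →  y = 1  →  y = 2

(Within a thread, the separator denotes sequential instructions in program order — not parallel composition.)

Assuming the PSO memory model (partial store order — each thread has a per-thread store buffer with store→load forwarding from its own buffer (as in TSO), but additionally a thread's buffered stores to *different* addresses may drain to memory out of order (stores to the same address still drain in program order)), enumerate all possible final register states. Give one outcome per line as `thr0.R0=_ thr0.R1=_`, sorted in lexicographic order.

outcome vector order: (thr0.R0,thr0.R1)
|PSO outcomes| = 6

thr0.R0=0 thr0.R1=0
thr0.R0=0 thr0.R1=2
thr0.R0=1 thr0.R1=0
thr0.R0=1 thr0.R1=2
thr0.R0=2 thr0.R1=0
thr0.R0=2 thr0.R1=2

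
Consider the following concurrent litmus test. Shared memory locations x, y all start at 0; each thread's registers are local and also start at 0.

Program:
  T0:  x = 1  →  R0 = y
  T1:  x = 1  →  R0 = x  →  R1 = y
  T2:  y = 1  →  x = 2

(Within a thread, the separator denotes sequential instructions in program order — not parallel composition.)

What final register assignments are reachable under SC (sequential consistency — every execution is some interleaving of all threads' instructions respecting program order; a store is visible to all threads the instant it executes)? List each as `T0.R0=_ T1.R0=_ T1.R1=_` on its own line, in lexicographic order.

T0.R0=0 T1.R0=1 T1.R1=0
T0.R0=0 T1.R0=1 T1.R1=1
T0.R0=0 T1.R0=2 T1.R1=1
T0.R0=1 T1.R0=1 T1.R1=0
T0.R0=1 T1.R0=1 T1.R1=1
T0.R0=1 T1.R0=2 T1.R1=1

outcome vector order: (T0.R0,T1.R0,T1.R1)
|SC outcomes| = 6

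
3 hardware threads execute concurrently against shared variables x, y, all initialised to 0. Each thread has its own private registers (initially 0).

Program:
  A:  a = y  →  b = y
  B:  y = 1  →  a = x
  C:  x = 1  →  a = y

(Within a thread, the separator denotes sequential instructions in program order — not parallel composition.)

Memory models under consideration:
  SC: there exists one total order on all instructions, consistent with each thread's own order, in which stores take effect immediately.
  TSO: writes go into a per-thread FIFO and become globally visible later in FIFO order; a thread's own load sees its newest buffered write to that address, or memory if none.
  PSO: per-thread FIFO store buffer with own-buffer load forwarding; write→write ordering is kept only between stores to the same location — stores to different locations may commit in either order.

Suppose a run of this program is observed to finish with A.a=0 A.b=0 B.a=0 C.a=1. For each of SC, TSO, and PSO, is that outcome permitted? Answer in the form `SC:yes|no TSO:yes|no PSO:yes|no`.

outcome vector order: (A.a,A.b,B.a,C.a)
[SC] allowed = {0001 0010 0011 0101 0110 0111 1101 1110 1111}
[TSO] allowed = {0000 0001 0010 0011 0100 0101 0110 0111 1100 1101 1110 1111}
[PSO] allowed = {0000 0001 0010 0011 0100 0101 0110 0111 1100 1101 1110 1111}
target 0001 ∈ {SC,TSO,PSO}

SC:yes TSO:yes PSO:yes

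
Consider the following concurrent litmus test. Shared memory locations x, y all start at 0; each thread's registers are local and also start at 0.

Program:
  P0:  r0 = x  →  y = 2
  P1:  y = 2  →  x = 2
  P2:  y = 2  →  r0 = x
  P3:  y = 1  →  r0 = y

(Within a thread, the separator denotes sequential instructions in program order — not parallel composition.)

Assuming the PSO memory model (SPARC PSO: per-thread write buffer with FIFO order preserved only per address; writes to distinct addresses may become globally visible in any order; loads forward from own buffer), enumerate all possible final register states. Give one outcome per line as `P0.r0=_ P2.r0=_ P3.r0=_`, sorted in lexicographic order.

P0.r0=0 P2.r0=0 P3.r0=1
P0.r0=0 P2.r0=0 P3.r0=2
P0.r0=0 P2.r0=2 P3.r0=1
P0.r0=0 P2.r0=2 P3.r0=2
P0.r0=2 P2.r0=0 P3.r0=1
P0.r0=2 P2.r0=0 P3.r0=2
P0.r0=2 P2.r0=2 P3.r0=1
P0.r0=2 P2.r0=2 P3.r0=2

outcome vector order: (P0.r0,P2.r0,P3.r0)
|PSO outcomes| = 8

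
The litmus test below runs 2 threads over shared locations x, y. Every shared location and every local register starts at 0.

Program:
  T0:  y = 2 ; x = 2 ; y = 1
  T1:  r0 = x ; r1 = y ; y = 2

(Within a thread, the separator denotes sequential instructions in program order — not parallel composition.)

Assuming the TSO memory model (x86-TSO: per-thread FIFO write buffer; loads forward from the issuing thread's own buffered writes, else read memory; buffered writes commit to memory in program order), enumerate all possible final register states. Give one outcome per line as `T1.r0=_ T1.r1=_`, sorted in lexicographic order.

outcome vector order: (T1.r0,T1.r1)
|TSO outcomes| = 5

T1.r0=0 T1.r1=0
T1.r0=0 T1.r1=1
T1.r0=0 T1.r1=2
T1.r0=2 T1.r1=1
T1.r0=2 T1.r1=2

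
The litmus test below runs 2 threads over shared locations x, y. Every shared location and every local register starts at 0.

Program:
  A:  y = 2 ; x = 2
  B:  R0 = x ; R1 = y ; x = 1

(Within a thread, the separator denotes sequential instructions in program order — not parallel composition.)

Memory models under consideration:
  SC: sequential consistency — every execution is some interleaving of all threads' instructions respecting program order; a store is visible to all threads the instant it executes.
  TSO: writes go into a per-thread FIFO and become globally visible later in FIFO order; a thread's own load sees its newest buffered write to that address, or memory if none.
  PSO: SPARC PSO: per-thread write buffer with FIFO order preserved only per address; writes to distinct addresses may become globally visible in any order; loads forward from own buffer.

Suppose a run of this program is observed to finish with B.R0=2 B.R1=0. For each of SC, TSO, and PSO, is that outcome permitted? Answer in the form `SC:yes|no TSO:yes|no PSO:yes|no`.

outcome vector order: (B.R0,B.R1)
SC: 3 outcomes — {0/0; 0/2; 2/2}
TSO: 3 outcomes — {0/0; 0/2; 2/2}
PSO: 4 outcomes — {0/0; 0/2; 2/0; 2/2}
target 2/0 ∈ {PSO}

SC:no TSO:no PSO:yes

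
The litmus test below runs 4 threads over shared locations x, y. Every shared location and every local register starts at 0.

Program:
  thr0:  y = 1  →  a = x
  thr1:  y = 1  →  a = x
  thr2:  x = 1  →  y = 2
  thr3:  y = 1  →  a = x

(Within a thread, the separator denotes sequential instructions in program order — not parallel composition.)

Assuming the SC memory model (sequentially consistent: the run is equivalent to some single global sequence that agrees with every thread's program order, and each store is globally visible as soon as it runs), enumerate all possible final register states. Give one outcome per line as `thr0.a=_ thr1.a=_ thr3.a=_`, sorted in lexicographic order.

outcome vector order: (thr0.a,thr1.a,thr3.a)
|SC outcomes| = 8

thr0.a=0 thr1.a=0 thr3.a=0
thr0.a=0 thr1.a=0 thr3.a=1
thr0.a=0 thr1.a=1 thr3.a=0
thr0.a=0 thr1.a=1 thr3.a=1
thr0.a=1 thr1.a=0 thr3.a=0
thr0.a=1 thr1.a=0 thr3.a=1
thr0.a=1 thr1.a=1 thr3.a=0
thr0.a=1 thr1.a=1 thr3.a=1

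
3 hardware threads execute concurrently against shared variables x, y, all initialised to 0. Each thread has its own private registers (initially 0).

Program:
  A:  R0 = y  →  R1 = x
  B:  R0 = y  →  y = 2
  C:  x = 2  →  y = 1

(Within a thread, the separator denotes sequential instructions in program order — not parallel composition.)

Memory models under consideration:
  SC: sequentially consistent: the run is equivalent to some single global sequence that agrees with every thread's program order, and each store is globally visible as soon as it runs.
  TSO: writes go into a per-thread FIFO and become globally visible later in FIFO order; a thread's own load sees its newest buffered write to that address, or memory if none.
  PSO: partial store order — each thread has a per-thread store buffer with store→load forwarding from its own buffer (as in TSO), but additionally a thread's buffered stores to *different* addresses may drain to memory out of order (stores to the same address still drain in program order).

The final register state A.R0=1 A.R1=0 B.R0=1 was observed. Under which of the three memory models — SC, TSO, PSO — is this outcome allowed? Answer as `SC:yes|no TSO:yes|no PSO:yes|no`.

outcome vector order: (A.R0,A.R1,B.R0)
under SC → (0,0,0) (0,0,1) (0,2,0) (0,2,1) (1,2,0) (1,2,1) (2,0,0) (2,2,0) (2,2,1)
under TSO → (0,0,0) (0,0,1) (0,2,0) (0,2,1) (1,2,0) (1,2,1) (2,0,0) (2,2,0) (2,2,1)
under PSO → (0,0,0) (0,0,1) (0,2,0) (0,2,1) (1,0,0) (1,0,1) (1,2,0) (1,2,1) (2,0,0) (2,0,1) (2,2,0) (2,2,1)
target (1,0,1) ∈ {PSO}

SC:no TSO:no PSO:yes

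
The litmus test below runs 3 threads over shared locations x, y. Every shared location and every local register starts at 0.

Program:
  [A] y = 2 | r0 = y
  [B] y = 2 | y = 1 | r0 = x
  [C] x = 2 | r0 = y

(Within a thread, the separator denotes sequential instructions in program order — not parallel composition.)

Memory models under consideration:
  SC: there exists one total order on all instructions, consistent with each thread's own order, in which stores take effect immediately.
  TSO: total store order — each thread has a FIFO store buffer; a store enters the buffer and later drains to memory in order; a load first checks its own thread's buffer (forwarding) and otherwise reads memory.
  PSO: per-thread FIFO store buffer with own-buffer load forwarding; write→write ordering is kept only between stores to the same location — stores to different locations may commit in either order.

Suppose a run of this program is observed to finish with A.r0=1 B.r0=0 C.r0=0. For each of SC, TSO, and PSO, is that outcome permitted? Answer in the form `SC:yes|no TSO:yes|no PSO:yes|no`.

outcome vector order: (A.r0,B.r0,C.r0)
SC: 9 outcomes — {(1,0,1), (1,2,0), (1,2,1), (1,2,2), (2,0,1), (2,0,2), (2,2,0), (2,2,1), (2,2,2)}
TSO: 12 outcomes — {(1,0,0), (1,0,1), (1,0,2), (1,2,0), (1,2,1), (1,2,2), (2,0,0), (2,0,1), (2,0,2), (2,2,0), (2,2,1), (2,2,2)}
PSO: 12 outcomes — {(1,0,0), (1,0,1), (1,0,2), (1,2,0), (1,2,1), (1,2,2), (2,0,0), (2,0,1), (2,0,2), (2,2,0), (2,2,1), (2,2,2)}
target (1,0,0) ∈ {TSO,PSO}

SC:no TSO:yes PSO:yes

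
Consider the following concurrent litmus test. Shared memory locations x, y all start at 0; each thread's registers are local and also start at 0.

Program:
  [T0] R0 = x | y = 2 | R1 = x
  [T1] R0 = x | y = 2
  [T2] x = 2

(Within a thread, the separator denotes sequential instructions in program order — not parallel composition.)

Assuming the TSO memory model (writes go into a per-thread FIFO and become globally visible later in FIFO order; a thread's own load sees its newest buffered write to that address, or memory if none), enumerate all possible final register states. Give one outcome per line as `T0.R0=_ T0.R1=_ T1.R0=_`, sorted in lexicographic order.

outcome vector order: (T0.R0,T0.R1,T1.R0)
|TSO outcomes| = 6

T0.R0=0 T0.R1=0 T1.R0=0
T0.R0=0 T0.R1=0 T1.R0=2
T0.R0=0 T0.R1=2 T1.R0=0
T0.R0=0 T0.R1=2 T1.R0=2
T0.R0=2 T0.R1=2 T1.R0=0
T0.R0=2 T0.R1=2 T1.R0=2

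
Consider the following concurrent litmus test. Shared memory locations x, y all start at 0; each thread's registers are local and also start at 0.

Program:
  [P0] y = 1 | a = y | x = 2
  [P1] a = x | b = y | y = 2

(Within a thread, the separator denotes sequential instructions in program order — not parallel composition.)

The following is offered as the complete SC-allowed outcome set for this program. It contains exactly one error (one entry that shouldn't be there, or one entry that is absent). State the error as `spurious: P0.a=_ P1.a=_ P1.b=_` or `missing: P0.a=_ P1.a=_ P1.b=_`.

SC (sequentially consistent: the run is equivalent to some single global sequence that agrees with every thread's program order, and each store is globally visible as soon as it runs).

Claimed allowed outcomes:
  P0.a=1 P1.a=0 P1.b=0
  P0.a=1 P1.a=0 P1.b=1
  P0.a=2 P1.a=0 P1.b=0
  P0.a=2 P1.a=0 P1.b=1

outcome vector order: (P0.a,P1.a,P1.b)
[SC] allowed = {<1 0 0>, <1 0 1>, <1 2 1>, <2 0 0>, <2 0 1>}
SC∖claimed = {<1 2 1>}

missing: P0.a=1 P1.a=2 P1.b=1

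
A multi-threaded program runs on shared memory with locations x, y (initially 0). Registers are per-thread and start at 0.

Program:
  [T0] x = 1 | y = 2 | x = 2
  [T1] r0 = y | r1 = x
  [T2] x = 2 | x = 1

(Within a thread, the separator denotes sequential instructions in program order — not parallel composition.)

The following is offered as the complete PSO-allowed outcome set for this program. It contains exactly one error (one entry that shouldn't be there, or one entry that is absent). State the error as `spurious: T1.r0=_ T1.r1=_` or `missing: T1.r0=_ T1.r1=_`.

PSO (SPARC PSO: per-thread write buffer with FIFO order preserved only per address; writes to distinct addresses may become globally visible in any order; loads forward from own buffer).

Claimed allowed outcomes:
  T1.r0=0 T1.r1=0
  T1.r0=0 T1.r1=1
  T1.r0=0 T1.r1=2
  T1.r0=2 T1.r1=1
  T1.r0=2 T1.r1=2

outcome vector order: (T1.r0,T1.r1)
PSO (6): 00; 01; 02; 20; 21; 22
PSO∖claimed = {20}

missing: T1.r0=2 T1.r1=0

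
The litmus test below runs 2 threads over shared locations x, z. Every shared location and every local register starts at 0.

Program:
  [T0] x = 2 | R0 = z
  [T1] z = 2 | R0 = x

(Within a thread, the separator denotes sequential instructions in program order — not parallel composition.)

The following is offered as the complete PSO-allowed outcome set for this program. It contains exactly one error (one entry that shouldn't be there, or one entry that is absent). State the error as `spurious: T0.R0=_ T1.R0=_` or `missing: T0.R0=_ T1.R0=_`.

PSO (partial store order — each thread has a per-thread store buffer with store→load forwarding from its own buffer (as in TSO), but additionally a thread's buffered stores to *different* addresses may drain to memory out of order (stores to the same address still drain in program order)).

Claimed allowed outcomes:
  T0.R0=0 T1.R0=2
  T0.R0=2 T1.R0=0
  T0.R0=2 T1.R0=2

outcome vector order: (T0.R0,T1.R0)
PSO (4): 0/0; 0/2; 2/0; 2/2
PSO∖claimed = {0/0}

missing: T0.R0=0 T1.R0=0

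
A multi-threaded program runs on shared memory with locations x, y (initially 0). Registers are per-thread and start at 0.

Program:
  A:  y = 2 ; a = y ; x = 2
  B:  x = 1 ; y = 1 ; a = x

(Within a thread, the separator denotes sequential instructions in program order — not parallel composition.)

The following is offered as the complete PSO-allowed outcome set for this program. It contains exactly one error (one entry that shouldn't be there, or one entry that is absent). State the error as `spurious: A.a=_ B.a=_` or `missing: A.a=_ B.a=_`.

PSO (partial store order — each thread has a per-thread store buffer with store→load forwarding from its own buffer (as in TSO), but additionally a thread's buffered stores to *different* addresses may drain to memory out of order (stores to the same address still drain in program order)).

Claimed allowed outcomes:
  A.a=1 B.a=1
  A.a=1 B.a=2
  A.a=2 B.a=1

outcome vector order: (A.a,B.a)
[PSO] allowed = {<1 1> <1 2> <2 1> <2 2>}
PSO∖claimed = {<2 2>}

missing: A.a=2 B.a=2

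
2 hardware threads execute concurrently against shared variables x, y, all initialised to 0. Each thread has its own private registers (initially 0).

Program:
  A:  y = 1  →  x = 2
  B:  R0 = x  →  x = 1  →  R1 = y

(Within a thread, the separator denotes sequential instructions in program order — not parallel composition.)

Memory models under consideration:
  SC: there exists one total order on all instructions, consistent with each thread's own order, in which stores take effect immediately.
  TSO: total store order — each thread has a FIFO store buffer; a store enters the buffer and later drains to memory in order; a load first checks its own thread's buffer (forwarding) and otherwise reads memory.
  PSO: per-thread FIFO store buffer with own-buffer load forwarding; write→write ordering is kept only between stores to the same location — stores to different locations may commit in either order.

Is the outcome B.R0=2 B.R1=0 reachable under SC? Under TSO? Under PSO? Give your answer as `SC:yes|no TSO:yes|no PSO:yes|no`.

outcome vector order: (B.R0,B.R1)
under SC → 00; 01; 21
under TSO → 00; 01; 21
under PSO → 00; 01; 20; 21
target 20 ∈ {PSO}

SC:no TSO:no PSO:yes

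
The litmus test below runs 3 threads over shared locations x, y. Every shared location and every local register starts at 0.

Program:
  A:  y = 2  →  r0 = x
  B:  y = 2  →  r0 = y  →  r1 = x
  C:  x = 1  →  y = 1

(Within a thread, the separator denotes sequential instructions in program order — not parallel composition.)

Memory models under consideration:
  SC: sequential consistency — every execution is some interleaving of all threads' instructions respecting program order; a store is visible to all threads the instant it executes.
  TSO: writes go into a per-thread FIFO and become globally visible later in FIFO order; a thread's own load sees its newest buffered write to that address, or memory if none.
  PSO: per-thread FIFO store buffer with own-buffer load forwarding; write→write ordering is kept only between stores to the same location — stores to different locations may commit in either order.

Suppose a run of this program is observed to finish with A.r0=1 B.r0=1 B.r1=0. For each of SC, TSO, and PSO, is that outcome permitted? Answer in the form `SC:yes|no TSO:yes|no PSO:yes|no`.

SC:no TSO:no PSO:yes

outcome vector order: (A.r0,B.r0,B.r1)
[SC] allowed = {011; 020; 021; 111; 120; 121}
[TSO] allowed = {011; 020; 021; 111; 120; 121}
[PSO] allowed = {010; 011; 020; 021; 110; 111; 120; 121}
target 110 ∈ {PSO}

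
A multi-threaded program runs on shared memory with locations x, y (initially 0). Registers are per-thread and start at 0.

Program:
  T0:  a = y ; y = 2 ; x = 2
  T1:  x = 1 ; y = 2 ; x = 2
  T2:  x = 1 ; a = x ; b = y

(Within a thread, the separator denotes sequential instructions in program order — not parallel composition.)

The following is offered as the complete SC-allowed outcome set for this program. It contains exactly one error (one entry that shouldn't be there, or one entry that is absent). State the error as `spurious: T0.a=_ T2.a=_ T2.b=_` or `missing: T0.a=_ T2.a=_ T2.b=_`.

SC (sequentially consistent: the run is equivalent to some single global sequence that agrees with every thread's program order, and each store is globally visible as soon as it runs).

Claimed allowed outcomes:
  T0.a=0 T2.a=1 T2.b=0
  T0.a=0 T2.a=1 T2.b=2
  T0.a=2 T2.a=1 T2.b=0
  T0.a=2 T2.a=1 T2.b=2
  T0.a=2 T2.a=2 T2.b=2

missing: T0.a=0 T2.a=2 T2.b=2

outcome vector order: (T0.a,T2.a,T2.b)
[SC] allowed = {010, 012, 022, 210, 212, 222}
SC∖claimed = {022}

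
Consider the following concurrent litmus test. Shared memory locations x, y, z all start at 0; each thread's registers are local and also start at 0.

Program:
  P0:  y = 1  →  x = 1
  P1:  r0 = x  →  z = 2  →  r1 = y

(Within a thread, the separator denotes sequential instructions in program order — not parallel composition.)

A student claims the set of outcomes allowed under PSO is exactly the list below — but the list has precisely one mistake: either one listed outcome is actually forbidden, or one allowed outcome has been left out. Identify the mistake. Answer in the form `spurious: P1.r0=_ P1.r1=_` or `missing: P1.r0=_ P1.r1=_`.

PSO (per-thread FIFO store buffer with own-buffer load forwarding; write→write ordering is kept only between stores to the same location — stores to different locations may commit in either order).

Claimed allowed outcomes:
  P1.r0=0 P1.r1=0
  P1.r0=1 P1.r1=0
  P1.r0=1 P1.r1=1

missing: P1.r0=0 P1.r1=1

outcome vector order: (P1.r0,P1.r1)
PSO: 4 outcomes — {00, 01, 10, 11}
PSO∖claimed = {01}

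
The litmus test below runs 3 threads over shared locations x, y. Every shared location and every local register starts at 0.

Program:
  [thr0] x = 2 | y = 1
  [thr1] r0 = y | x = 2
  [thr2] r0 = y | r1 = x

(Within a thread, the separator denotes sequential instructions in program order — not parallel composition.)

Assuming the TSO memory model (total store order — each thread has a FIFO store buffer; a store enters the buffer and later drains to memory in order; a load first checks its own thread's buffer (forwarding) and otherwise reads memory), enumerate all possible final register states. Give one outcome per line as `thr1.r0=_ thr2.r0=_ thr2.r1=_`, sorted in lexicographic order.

thr1.r0=0 thr2.r0=0 thr2.r1=0
thr1.r0=0 thr2.r0=0 thr2.r1=2
thr1.r0=0 thr2.r0=1 thr2.r1=2
thr1.r0=1 thr2.r0=0 thr2.r1=0
thr1.r0=1 thr2.r0=0 thr2.r1=2
thr1.r0=1 thr2.r0=1 thr2.r1=2

outcome vector order: (thr1.r0,thr2.r0,thr2.r1)
|TSO outcomes| = 6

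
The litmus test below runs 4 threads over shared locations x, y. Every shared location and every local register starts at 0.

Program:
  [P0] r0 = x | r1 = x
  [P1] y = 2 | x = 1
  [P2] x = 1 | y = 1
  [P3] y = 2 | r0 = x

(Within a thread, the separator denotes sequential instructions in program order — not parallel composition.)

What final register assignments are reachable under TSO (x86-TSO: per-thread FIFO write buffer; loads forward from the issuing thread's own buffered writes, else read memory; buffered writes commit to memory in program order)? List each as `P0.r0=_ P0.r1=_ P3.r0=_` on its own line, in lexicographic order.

P0.r0=0 P0.r1=0 P3.r0=0
P0.r0=0 P0.r1=0 P3.r0=1
P0.r0=0 P0.r1=1 P3.r0=0
P0.r0=0 P0.r1=1 P3.r0=1
P0.r0=1 P0.r1=1 P3.r0=0
P0.r0=1 P0.r1=1 P3.r0=1

outcome vector order: (P0.r0,P0.r1,P3.r0)
|TSO outcomes| = 6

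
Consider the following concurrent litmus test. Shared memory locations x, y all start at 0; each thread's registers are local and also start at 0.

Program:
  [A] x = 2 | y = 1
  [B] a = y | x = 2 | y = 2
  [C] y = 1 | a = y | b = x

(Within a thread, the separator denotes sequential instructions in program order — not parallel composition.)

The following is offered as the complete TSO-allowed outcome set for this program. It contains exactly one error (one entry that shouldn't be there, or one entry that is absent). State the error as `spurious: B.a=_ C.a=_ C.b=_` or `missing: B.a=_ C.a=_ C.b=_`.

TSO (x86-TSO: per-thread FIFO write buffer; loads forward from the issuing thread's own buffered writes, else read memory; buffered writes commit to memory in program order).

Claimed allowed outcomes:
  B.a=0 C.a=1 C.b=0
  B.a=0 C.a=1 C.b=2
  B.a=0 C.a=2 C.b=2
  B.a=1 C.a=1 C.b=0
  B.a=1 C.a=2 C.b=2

missing: B.a=1 C.a=1 C.b=2

outcome vector order: (B.a,C.a,C.b)
[TSO] allowed = {010 012 022 110 112 122}
TSO∖claimed = {112}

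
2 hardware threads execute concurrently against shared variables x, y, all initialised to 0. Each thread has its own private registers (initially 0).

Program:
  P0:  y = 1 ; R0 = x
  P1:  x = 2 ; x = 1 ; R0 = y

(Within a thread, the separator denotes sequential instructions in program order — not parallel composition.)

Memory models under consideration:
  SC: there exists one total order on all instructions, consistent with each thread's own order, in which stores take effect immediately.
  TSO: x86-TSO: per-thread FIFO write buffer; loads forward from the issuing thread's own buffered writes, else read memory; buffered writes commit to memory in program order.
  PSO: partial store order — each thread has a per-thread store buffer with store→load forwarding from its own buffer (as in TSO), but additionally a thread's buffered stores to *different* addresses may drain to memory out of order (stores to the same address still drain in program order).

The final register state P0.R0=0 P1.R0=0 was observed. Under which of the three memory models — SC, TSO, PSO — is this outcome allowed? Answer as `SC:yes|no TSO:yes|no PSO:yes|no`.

SC:no TSO:yes PSO:yes

outcome vector order: (P0.R0,P1.R0)
under SC → <0 1>, <1 0>, <1 1>, <2 1>
under TSO → <0 0>, <0 1>, <1 0>, <1 1>, <2 0>, <2 1>
under PSO → <0 0>, <0 1>, <1 0>, <1 1>, <2 0>, <2 1>
target <0 0> ∈ {TSO,PSO}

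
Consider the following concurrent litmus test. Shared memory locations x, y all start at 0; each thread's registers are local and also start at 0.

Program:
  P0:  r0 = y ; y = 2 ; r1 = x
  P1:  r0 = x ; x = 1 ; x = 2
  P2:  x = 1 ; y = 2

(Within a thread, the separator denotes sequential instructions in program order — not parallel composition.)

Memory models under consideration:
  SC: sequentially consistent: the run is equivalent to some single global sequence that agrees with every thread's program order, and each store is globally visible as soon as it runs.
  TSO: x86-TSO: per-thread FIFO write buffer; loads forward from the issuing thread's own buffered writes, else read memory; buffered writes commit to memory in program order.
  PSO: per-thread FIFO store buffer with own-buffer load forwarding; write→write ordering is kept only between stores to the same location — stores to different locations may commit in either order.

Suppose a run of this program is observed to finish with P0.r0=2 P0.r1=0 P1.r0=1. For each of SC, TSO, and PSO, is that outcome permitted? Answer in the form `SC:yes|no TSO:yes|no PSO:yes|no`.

SC:no TSO:no PSO:yes

outcome vector order: (P0.r0,P0.r1,P1.r0)
SC (10): 0/0/0, 0/0/1, 0/1/0, 0/1/1, 0/2/0, 0/2/1, 2/1/0, 2/1/1, 2/2/0, 2/2/1
TSO (10): 0/0/0, 0/0/1, 0/1/0, 0/1/1, 0/2/0, 0/2/1, 2/1/0, 2/1/1, 2/2/0, 2/2/1
PSO (12): 0/0/0, 0/0/1, 0/1/0, 0/1/1, 0/2/0, 0/2/1, 2/0/0, 2/0/1, 2/1/0, 2/1/1, 2/2/0, 2/2/1
target 2/0/1 ∈ {PSO}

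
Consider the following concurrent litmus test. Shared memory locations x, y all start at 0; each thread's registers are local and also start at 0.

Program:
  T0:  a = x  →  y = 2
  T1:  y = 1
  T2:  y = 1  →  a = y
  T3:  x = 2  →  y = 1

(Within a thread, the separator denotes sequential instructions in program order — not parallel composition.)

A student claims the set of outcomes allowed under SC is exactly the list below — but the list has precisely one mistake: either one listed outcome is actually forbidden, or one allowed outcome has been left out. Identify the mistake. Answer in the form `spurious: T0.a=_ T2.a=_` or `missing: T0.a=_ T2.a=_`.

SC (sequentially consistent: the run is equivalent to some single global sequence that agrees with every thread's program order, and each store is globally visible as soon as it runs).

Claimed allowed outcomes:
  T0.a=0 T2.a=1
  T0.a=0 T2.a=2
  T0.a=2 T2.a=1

missing: T0.a=2 T2.a=2

outcome vector order: (T0.a,T2.a)
SC (4): (0,1), (0,2), (2,1), (2,2)
SC∖claimed = {(2,2)}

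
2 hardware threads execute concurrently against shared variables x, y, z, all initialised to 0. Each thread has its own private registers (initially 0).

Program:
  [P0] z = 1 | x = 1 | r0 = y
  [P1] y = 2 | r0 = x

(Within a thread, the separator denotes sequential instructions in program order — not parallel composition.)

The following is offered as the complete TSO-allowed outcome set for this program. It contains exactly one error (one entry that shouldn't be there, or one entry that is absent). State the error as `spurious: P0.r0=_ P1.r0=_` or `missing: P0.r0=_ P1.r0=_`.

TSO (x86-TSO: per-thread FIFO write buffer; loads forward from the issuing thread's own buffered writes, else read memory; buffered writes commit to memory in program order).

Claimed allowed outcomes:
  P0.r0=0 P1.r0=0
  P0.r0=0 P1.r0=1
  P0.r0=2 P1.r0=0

outcome vector order: (P0.r0,P1.r0)
[TSO] allowed = {00 01 20 21}
TSO∖claimed = {21}

missing: P0.r0=2 P1.r0=1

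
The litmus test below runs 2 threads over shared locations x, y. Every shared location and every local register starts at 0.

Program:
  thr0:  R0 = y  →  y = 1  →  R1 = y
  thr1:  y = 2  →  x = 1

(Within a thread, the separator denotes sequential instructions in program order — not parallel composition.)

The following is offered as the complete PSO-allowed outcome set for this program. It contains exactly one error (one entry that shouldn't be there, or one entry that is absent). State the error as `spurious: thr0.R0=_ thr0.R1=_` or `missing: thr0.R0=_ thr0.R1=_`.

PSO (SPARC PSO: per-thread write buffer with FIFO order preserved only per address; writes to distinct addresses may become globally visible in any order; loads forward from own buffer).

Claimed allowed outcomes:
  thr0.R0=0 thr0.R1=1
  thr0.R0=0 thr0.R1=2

outcome vector order: (thr0.R0,thr0.R1)
[PSO] allowed = {<0 1>; <0 2>; <2 1>}
PSO∖claimed = {<2 1>}

missing: thr0.R0=2 thr0.R1=1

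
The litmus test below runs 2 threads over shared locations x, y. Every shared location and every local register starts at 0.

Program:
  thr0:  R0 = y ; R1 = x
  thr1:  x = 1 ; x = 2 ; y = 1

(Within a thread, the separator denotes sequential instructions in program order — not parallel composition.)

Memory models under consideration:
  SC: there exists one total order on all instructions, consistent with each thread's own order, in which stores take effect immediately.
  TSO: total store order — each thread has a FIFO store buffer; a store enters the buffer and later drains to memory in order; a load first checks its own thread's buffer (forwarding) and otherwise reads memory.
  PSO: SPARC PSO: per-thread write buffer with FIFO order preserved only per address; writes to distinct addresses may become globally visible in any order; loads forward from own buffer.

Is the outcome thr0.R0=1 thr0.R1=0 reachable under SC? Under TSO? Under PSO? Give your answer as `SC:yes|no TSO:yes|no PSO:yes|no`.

SC:no TSO:no PSO:yes

outcome vector order: (thr0.R0,thr0.R1)
SC: 4 outcomes — {00, 01, 02, 12}
TSO: 4 outcomes — {00, 01, 02, 12}
PSO: 6 outcomes — {00, 01, 02, 10, 11, 12}
target 10 ∈ {PSO}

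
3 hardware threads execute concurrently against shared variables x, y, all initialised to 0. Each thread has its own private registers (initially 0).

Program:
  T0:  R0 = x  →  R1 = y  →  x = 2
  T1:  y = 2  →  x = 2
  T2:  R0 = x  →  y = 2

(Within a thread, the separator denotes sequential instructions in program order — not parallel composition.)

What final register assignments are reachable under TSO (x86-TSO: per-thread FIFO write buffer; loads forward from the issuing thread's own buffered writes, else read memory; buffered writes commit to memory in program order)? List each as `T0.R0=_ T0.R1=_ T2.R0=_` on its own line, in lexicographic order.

T0.R0=0 T0.R1=0 T2.R0=0
T0.R0=0 T0.R1=0 T2.R0=2
T0.R0=0 T0.R1=2 T2.R0=0
T0.R0=0 T0.R1=2 T2.R0=2
T0.R0=2 T0.R1=2 T2.R0=0
T0.R0=2 T0.R1=2 T2.R0=2

outcome vector order: (T0.R0,T0.R1,T2.R0)
|TSO outcomes| = 6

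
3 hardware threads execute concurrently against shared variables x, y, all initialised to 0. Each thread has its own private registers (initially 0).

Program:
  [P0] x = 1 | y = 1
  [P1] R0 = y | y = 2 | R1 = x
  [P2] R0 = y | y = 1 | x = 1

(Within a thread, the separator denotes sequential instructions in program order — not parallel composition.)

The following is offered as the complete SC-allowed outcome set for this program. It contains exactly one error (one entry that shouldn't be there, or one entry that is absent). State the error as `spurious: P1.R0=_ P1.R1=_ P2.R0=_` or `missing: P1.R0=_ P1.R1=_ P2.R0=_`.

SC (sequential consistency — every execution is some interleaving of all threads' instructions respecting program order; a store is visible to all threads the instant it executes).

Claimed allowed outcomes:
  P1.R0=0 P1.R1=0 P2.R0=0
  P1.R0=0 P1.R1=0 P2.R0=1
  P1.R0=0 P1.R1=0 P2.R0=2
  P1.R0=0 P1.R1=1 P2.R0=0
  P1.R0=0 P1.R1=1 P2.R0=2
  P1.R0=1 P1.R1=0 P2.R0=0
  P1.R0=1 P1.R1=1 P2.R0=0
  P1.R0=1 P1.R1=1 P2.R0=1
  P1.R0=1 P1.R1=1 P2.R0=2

outcome vector order: (P1.R0,P1.R1,P2.R0)
under SC → 0/0/0 0/0/1 0/0/2 0/1/0 0/1/1 0/1/2 1/0/0 1/1/0 1/1/1 1/1/2
SC∖claimed = {0/1/1}

missing: P1.R0=0 P1.R1=1 P2.R0=1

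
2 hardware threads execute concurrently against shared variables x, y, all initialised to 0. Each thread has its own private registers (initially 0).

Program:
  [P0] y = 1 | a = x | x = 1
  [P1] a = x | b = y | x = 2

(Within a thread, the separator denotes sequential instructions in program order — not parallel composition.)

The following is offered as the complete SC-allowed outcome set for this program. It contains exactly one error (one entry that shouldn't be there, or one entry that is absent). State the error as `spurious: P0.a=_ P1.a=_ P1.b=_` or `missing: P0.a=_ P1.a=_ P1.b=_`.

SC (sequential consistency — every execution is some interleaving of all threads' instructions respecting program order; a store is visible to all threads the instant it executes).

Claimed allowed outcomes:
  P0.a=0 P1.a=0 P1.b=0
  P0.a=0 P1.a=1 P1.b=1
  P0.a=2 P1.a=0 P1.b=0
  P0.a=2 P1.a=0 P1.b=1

outcome vector order: (P0.a,P1.a,P1.b)
SC (5): 0/0/0 0/0/1 0/1/1 2/0/0 2/0/1
SC∖claimed = {0/0/1}

missing: P0.a=0 P1.a=0 P1.b=1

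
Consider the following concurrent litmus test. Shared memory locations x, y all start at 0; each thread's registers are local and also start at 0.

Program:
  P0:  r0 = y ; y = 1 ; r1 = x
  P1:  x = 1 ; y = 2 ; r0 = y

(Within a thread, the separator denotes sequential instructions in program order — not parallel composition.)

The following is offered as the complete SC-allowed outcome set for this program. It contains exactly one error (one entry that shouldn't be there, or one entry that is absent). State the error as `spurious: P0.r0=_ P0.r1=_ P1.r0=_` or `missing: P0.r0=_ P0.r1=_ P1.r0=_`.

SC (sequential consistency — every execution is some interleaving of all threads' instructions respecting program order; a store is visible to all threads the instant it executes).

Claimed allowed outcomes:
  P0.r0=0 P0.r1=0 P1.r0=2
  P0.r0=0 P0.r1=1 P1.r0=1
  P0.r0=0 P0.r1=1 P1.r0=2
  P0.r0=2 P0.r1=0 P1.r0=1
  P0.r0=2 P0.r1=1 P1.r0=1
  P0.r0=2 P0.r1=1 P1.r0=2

spurious: P0.r0=2 P0.r1=0 P1.r0=1

outcome vector order: (P0.r0,P0.r1,P1.r0)
under SC → 0/0/2; 0/1/1; 0/1/2; 2/1/1; 2/1/2
claimed∖SC = {2/0/1}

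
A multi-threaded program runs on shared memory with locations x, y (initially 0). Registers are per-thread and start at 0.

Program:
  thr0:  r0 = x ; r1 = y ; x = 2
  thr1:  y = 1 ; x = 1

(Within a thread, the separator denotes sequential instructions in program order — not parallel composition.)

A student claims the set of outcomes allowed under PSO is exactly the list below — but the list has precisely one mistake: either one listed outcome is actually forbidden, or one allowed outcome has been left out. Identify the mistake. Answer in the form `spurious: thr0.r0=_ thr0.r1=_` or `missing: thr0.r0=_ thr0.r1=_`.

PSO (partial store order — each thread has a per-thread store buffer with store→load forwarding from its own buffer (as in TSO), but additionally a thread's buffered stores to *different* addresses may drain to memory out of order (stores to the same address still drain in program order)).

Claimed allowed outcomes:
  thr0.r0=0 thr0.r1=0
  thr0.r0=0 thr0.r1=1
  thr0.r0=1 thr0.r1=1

outcome vector order: (thr0.r0,thr0.r1)
under PSO → 00, 01, 10, 11
PSO∖claimed = {10}

missing: thr0.r0=1 thr0.r1=0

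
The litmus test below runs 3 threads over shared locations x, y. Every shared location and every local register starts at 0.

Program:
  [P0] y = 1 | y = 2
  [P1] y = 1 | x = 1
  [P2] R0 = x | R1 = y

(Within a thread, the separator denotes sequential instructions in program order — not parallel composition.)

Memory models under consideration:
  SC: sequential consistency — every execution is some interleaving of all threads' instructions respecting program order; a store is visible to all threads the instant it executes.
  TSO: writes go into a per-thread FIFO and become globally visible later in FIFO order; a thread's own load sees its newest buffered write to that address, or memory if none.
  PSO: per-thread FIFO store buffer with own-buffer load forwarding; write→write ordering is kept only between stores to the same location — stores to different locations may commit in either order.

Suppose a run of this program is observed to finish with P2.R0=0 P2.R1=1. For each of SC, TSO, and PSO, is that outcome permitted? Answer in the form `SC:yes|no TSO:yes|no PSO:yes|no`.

SC:yes TSO:yes PSO:yes

outcome vector order: (P2.R0,P2.R1)
SC: 5 outcomes — {(0,0) (0,1) (0,2) (1,1) (1,2)}
TSO: 5 outcomes — {(0,0) (0,1) (0,2) (1,1) (1,2)}
PSO: 6 outcomes — {(0,0) (0,1) (0,2) (1,0) (1,1) (1,2)}
target (0,1) ∈ {SC,TSO,PSO}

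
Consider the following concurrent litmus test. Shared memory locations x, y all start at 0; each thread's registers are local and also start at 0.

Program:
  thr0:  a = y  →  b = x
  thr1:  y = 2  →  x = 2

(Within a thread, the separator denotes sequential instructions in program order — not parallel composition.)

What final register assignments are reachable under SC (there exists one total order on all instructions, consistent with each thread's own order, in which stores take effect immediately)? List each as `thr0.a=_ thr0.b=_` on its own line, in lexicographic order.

thr0.a=0 thr0.b=0
thr0.a=0 thr0.b=2
thr0.a=2 thr0.b=0
thr0.a=2 thr0.b=2

outcome vector order: (thr0.a,thr0.b)
|SC outcomes| = 4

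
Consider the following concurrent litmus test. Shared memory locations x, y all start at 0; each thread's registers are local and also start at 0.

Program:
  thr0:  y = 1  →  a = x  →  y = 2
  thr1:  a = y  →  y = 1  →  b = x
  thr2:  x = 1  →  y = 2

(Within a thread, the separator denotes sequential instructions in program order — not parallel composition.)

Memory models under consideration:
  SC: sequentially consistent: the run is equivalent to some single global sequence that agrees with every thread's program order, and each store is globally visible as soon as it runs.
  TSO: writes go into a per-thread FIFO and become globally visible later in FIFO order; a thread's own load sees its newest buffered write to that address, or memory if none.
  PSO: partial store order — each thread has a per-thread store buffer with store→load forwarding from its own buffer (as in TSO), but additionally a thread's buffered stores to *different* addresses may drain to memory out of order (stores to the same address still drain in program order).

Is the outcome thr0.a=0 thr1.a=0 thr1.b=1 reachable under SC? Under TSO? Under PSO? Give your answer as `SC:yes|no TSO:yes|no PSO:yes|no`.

outcome vector order: (thr0.a,thr1.a,thr1.b)
[SC] allowed = {<0 0 0> <0 0 1> <0 1 0> <0 1 1> <0 2 0> <0 2 1> <1 0 0> <1 0 1> <1 1 0> <1 1 1> <1 2 1>}
[TSO] allowed = {<0 0 0> <0 0 1> <0 1 0> <0 1 1> <0 2 0> <0 2 1> <1 0 0> <1 0 1> <1 1 0> <1 1 1> <1 2 1>}
[PSO] allowed = {<0 0 0> <0 0 1> <0 1 0> <0 1 1> <0 2 0> <0 2 1> <1 0 0> <1 0 1> <1 1 0> <1 1 1> <1 2 0> <1 2 1>}
target <0 0 1> ∈ {SC,TSO,PSO}

SC:yes TSO:yes PSO:yes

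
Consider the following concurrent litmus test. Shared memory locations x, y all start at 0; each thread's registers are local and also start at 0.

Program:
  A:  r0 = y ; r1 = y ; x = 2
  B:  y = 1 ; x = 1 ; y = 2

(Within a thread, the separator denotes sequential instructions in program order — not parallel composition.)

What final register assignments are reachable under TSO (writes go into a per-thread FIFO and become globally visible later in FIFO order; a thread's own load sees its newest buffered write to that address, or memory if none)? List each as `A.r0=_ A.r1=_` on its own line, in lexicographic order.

A.r0=0 A.r1=0
A.r0=0 A.r1=1
A.r0=0 A.r1=2
A.r0=1 A.r1=1
A.r0=1 A.r1=2
A.r0=2 A.r1=2

outcome vector order: (A.r0,A.r1)
|TSO outcomes| = 6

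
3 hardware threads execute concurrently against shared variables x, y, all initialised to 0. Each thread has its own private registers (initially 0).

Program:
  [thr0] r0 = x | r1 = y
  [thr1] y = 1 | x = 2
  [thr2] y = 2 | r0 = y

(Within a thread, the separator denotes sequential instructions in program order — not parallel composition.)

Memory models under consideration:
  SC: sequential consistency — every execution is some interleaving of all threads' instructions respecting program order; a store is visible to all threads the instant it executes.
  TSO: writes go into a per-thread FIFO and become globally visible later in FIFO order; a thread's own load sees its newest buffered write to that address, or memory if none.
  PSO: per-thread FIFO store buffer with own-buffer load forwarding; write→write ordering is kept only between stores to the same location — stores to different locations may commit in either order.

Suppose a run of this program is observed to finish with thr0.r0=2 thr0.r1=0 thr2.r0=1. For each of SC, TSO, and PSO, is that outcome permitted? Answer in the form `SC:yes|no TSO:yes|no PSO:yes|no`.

outcome vector order: (thr0.r0,thr0.r1,thr2.r0)
SC: 9 outcomes — {001; 002; 011; 012; 021; 022; 211; 212; 222}
TSO: 9 outcomes — {001; 002; 011; 012; 021; 022; 211; 212; 222}
PSO: 12 outcomes — {001; 002; 011; 012; 021; 022; 201; 202; 211; 212; 221; 222}
target 201 ∈ {PSO}

SC:no TSO:no PSO:yes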